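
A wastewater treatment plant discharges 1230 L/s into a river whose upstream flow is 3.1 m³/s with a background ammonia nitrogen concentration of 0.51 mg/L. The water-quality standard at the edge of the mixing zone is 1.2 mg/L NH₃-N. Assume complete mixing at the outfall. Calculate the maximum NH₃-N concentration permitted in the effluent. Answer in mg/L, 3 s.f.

2.94 mg/L

1230 L/s = 1.23 m³/s.
Mass balance: 1.2·4.33 = 1.23·Cₑ + 3.1·0.51.
Cₑ = (5.196 − 1.581) / 1.23 = 2.939 mg/L.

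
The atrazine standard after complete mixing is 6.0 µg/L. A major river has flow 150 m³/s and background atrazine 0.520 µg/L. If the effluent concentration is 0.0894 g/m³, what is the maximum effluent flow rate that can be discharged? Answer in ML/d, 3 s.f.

852 ML/d

0.520 µg/L = 0.00052 mg/L.
6.0 µg/L = 0.006 mg/L.
Mass balance at complete mixing: C_std·(Q_w + Q_r) = Q_w·C_e + Q_r·C_b.
Rearranging, Q_w = Q_r·(C_std − C_b)/(C_e − C_std) = 150·(0.006 − 0.00052) / (0.0894 − 0.006) = 9.856 m³/s.
= 851.6 ML/d.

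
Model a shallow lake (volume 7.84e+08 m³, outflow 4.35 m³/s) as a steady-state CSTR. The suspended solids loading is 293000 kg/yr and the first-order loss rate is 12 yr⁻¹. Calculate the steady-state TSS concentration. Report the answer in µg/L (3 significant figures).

Outflow Q = 4.35 m³/s × 3.156e+07 s/yr = 1.373e+08 m³/yr.
Steady-state CSTR mass balance: W = Q·C + k·V·C, so C = W/(Q + kV).
Q + kV = 1.373e+08 + 12·7.84e+08 = 9.545e+09 m³/yr.
C = 293000/9.545e+09 = 3.07e-05 kg/m³ = 0.0307 mg/L = 30.7 µg/L.

30.7 µg/L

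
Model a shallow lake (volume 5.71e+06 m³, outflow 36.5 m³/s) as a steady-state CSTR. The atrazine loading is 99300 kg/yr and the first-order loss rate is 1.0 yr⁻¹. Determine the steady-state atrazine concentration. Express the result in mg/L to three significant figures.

0.0858 mg/L

Outflow Q = 36.5 m³/s × 3.156e+07 s/yr = 1.152e+09 m³/yr.
Steady-state CSTR mass balance: W = Q·C + k·V·C, so C = W/(Q + kV).
Q + kV = 1.152e+09 + 1.0·5.71e+06 = 1.158e+09 m³/yr.
C = 99300/1.158e+09 = 8.578e-05 kg/m³ = 0.08578 mg/L.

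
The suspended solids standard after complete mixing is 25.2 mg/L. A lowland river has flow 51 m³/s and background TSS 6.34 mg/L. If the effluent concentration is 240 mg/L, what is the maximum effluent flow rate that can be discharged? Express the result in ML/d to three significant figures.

387 ML/d

Mass balance at complete mixing: C_std·(Q_w + Q_r) = Q_w·C_e + Q_r·C_b.
Rearranging, Q_w = Q_r·(C_std − C_b)/(C_e − C_std) = 51·(25.2 − 6.34) / (240 − 25.2) = 4.478 m³/s.
= 386.9 ML/d.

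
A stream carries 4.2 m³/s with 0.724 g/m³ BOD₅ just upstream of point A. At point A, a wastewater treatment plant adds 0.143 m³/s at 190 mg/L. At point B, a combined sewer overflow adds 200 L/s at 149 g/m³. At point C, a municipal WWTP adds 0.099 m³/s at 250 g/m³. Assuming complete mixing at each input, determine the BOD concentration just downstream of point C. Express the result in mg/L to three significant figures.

After input A: C = (4.2·0.724 + 0.143·190) / 4.343 = 6.956 mg/L.
200 L/s = 0.2 m³/s.
After input B: C = (4.343·6.956 + 0.2·149) / 4.543 = 13.21 mg/L.
After input C: C = (4.543·13.21 + 0.099·250) / 4.642 = 18.26 mg/L.

18.3 mg/L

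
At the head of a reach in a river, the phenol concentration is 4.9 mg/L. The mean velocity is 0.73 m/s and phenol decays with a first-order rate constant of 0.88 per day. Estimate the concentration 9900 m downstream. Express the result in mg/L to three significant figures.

Travel time t = 9900 m / 0.73 m/s = 9900/0.73 = 1.356e+04 s = 0.157 d.
First-order decay: C = 4.9·exp(−0.88·0.157) = 4.9·0.871 = 4.268 mg/L.

4.27 mg/L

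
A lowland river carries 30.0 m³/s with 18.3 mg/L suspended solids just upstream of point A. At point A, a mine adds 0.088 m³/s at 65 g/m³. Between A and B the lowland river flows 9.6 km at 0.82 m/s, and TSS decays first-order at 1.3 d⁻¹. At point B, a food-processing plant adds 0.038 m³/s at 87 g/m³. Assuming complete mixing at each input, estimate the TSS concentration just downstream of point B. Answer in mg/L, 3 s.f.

After input A: C = (30·18.3 + 0.088·65) / 30.09 = 18.44 mg/L.
Over the 9.6 km reach to input B (t = 1.171e+04 s = 0.1355 d), decay gives C = 18.44·exp(−1.3·0.1355) = 15.46 mg/L.
After input B: C = (30.09·15.46 + 0.038·87) / 30.13 = 15.55 mg/L.

15.5 mg/L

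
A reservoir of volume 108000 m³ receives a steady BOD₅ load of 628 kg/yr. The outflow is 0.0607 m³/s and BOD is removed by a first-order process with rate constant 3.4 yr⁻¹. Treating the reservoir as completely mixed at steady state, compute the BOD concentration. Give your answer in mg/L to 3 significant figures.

0.275 mg/L

Outflow Q = 0.0607 m³/s × 3.156e+07 s/yr = 1.916e+06 m³/yr.
Steady-state CSTR mass balance: W = Q·C + k·V·C, so C = W/(Q + kV).
Q + kV = 1.916e+06 + 3.4·108000 = 2.283e+06 m³/yr.
C = 628/2.283e+06 = 0.0002751 kg/m³ = 0.2751 mg/L.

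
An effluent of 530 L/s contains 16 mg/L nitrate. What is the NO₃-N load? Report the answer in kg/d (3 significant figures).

733 kg/d

530 L/s = 0.53 m³/s.
Mass flux = Q·C = 0.53 m³/s × 16 g/m³ = 8.48 g/s.
= 8.48 g/s × 86.4 = 732.7 kg/d.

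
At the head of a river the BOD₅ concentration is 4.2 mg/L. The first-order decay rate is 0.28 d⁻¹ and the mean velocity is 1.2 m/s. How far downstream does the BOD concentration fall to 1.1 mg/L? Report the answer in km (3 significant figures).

From C = C₀·e^(−kt), t = ln(C₀/C)/k = ln(4.2/1.1)/0.28 = 1.34/0.28 = 4.785 d.
Distance = v·t = 1.2 m/s × 4.134e+05 s = 4.961e+05 m = 496.1 km.

496 km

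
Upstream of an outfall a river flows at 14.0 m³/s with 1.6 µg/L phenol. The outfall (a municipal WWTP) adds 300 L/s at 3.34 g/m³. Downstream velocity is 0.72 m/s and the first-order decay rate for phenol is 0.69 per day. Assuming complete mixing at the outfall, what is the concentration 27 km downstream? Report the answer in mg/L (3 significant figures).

0.0531 mg/L

300 L/s = 0.3 m³/s.
1.6 µg/L = 0.0016 mg/L.
After complete mixing, C₀ = (0.3·3.34 + 14·0.0016) / 14.3 = 0.07164 mg/L.
Travel time t = 2.7e+04 m / 0.72 m/s = 3.75e+04 s = 0.434 d.
C = 0.07164·exp(−0.69·0.434) = 0.07164·0.7412 = 0.0531 mg/L.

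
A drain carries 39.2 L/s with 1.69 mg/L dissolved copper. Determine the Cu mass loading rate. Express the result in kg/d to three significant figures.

5.72 kg/d

39.2 L/s = 0.0392 m³/s.
Mass flux = Q·C = 0.0392 m³/s × 1.69 g/m³ = 0.06625 g/s.
= 0.06625 g/s × 86.4 = 5.724 kg/d.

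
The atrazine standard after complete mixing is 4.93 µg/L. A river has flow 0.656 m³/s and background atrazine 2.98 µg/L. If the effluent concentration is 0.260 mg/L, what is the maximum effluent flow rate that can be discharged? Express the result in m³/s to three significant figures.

0.00502 m³/s

2.98 µg/L = 0.00298 mg/L.
4.93 µg/L = 0.00493 mg/L.
Mass balance at complete mixing: C_std·(Q_w + Q_r) = Q_w·C_e + Q_r·C_b.
Rearranging, Q_w = Q_r·(C_std − C_b)/(C_e − C_std) = 0.656·(0.00493 − 0.00298) / (0.26 − 0.00493) = 0.005015 m³/s.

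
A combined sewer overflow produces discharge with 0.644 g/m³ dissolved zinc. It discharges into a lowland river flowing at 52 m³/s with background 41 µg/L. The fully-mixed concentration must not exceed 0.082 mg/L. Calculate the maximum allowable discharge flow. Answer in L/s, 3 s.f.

3790 L/s

41 µg/L = 0.041 mg/L.
Mass balance at complete mixing: C_std·(Q_w + Q_r) = Q_w·C_e + Q_r·C_b.
Rearranging, Q_w = Q_r·(C_std − C_b)/(C_e − C_std) = 52·(0.082 − 0.041) / (0.644 − 0.082) = 3.794 m³/s.
= 3794 L/s.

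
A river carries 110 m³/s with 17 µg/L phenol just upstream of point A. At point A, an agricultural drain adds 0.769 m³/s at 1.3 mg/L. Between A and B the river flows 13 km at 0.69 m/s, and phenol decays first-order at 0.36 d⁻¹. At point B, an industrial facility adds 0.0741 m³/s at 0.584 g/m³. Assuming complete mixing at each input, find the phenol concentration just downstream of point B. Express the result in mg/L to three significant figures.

0.0243 mg/L

17 µg/L = 0.017 mg/L.
After input A: C = (110·0.017 + 0.769·1.3) / 110.8 = 0.02591 mg/L.
Over the 13 km reach to input B (t = 1.884e+04 s = 0.2181 d), decay gives C = 0.02591·exp(−0.36·0.2181) = 0.02395 mg/L.
After input B: C = (110.8·0.02395 + 0.0741·0.584) / 110.8 = 0.02433 mg/L.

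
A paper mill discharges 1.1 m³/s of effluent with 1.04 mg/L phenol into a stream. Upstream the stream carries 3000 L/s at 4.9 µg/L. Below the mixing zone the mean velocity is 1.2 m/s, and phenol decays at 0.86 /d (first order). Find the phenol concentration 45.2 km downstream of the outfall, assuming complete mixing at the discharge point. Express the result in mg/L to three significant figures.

0.194 mg/L

3000 L/s = 3 m³/s.
4.9 µg/L = 0.0049 mg/L.
After complete mixing, C₀ = (1.1·1.04 + 3·0.0049) / 4.1 = 0.2826 mg/L.
Travel time t = 4.52e+04 m / 1.2 m/s = 3.767e+04 s = 0.436 d.
C = 0.2826·exp(−0.86·0.436) = 0.2826·0.6873 = 0.1942 mg/L.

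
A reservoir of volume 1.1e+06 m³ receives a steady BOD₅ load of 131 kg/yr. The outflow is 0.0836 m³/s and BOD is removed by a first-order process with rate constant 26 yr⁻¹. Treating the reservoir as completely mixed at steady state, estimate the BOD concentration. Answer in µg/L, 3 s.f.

Outflow Q = 0.0836 m³/s × 3.156e+07 s/yr = 2.638e+06 m³/yr.
Steady-state CSTR mass balance: W = Q·C + k·V·C, so C = W/(Q + kV).
Q + kV = 2.638e+06 + 26·1.1e+06 = 3.124e+07 m³/yr.
C = 131/3.124e+07 = 4.194e-06 kg/m³ = 0.004194 mg/L = 4.194 µg/L.

4.19 µg/L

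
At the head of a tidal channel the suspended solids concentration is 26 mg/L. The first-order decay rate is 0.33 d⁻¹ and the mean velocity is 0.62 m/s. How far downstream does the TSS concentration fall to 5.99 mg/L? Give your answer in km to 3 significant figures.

From C = C₀·e^(−kt), t = ln(C₀/C)/k = ln(26/5.99)/0.33 = 1.468/0.33 = 4.449 d.
Distance = v·t = 0.62 m/s × 3.844e+05 s = 2.383e+05 m = 238.3 km.

238 km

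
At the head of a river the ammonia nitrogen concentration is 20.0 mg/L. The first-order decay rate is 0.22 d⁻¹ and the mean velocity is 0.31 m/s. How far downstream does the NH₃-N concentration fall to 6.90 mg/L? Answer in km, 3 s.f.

130 km

From C = C₀·e^(−kt), t = ln(C₀/C)/k = ln(20.0/6.90)/0.22 = 1.064/0.22 = 4.837 d.
Distance = v·t = 0.31 m/s × 4.179e+05 s = 1.296e+05 m = 129.6 km.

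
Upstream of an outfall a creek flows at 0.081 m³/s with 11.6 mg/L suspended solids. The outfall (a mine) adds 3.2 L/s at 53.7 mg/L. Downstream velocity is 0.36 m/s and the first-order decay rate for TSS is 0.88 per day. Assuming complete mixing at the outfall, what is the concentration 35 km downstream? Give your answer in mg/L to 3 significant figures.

4.90 mg/L

3.2 L/s = 0.0032 m³/s.
After complete mixing, C₀ = (0.0032·53.7 + 0.081·11.6) / 0.0842 = 13.2 mg/L.
Travel time t = 3.5e+04 m / 0.36 m/s = 9.722e+04 s = 1.125 d.
C = 13.2·exp(−0.88·1.125) = 13.2·0.3715 = 4.904 mg/L.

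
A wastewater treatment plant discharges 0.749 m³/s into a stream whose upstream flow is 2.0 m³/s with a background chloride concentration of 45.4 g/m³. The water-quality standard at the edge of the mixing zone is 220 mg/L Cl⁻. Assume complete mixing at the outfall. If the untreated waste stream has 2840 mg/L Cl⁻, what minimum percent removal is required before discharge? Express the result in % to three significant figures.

75.8 %

Mass balance: 220·2.749 = 0.749·Cₑ + 2·45.4.
Cₑ = (604.8 − 90.8) / 0.749 = 686.2 mg/L.
Required removal = 1 − 686.2/2840 = 75.84 %.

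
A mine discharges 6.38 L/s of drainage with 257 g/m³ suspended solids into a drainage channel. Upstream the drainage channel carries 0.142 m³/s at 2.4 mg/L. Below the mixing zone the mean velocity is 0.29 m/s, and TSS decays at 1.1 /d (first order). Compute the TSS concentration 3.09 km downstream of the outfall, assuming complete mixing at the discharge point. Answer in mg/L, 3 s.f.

6.38 L/s = 0.00638 m³/s.
After complete mixing, C₀ = (0.00638·257 + 0.142·2.4) / 0.1484 = 13.35 mg/L.
Travel time t = 3090 m / 0.29 m/s = 1.066e+04 s = 0.1233 d.
C = 13.35·exp(−1.1·0.1233) = 13.35·0.8731 = 11.65 mg/L.

11.7 mg/L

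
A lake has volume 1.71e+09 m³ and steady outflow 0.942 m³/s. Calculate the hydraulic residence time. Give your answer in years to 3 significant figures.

Q = 0.942 m³/s × 3.156e+07 s/yr = 2.973e+07 m³/yr.
Hydraulic residence time τ = V/Q = 1.71e+09/2.973e+07 = 57.52 yr.

57.5 yr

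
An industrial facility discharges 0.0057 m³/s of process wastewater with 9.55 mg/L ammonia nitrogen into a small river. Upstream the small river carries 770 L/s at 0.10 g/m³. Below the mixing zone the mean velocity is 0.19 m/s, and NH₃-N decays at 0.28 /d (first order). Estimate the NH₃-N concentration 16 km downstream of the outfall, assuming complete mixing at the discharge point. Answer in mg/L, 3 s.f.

770 L/s = 0.77 m³/s.
After complete mixing, C₀ = (0.0057·9.55 + 0.77·0.1) / 0.7757 = 0.1694 mg/L.
Travel time t = 1.6e+04 m / 0.19 m/s = 8.421e+04 s = 0.9747 d.
C = 0.1694·exp(−0.28·0.9747) = 0.1694·0.7612 = 0.129 mg/L.

0.129 mg/L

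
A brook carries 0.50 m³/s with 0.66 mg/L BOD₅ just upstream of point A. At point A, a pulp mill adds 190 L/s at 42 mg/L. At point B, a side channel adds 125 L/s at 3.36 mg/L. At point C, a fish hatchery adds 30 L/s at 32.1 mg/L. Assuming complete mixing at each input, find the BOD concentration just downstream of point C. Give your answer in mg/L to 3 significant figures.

11.5 mg/L

190 L/s = 0.19 m³/s.
After input A: C = (0.5·0.66 + 0.19·42) / 0.69 = 12.04 mg/L.
125 L/s = 0.125 m³/s.
After input B: C = (0.69·12.04 + 0.125·3.36) / 0.815 = 10.71 mg/L.
30 L/s = 0.03 m³/s.
After input C: C = (0.815·10.71 + 0.03·32.1) / 0.845 = 11.47 mg/L.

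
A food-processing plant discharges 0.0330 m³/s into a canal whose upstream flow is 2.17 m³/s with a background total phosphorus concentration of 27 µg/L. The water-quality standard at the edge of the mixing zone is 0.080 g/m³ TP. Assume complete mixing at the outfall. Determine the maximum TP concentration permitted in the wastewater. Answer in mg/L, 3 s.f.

27 µg/L = 0.027 mg/L.
Mass balance: 0.08·2.203 = 0.033·Cₑ + 2.17·0.027.
Cₑ = (0.1762 − 0.05859) / 0.033 = 3.565 mg/L.

3.57 mg/L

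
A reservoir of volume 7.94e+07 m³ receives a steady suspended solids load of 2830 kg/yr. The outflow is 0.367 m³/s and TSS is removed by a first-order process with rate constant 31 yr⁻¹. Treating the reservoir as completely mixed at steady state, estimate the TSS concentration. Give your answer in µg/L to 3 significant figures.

1.14 µg/L

Outflow Q = 0.367 m³/s × 3.156e+07 s/yr = 1.158e+07 m³/yr.
Steady-state CSTR mass balance: W = Q·C + k·V·C, so C = W/(Q + kV).
Q + kV = 1.158e+07 + 31·7.94e+07 = 2.473e+09 m³/yr.
C = 2830/2.473e+09 = 1.144e-06 kg/m³ = 0.001144 mg/L = 1.144 µg/L.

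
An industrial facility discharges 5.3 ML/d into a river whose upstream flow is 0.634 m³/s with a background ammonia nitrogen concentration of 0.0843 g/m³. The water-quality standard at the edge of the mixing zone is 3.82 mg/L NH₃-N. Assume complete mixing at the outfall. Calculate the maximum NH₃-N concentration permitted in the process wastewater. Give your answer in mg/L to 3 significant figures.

42.4 mg/L

5.3 ML/d = 0.06134 m³/s.
Mass balance: 3.82·0.6953 = 0.06134·Cₑ + 0.634·0.0843.
Cₑ = (2.656 − 0.05345) / 0.06134 = 42.43 mg/L.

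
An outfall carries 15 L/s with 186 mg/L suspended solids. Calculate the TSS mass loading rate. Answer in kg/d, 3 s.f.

15 L/s = 0.015 m³/s.
Mass flux = Q·C = 0.015 m³/s × 186 g/m³ = 2.79 g/s.
= 2.79 g/s × 86.4 = 241.1 kg/d.

241 kg/d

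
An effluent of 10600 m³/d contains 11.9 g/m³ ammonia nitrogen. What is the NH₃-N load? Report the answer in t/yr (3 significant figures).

46.1 t/yr

10600 m³/d = 0.1227 m³/s.
Mass flux = Q·C = 0.1227 m³/s × 11.9 g/m³ = 1.46 g/s.
= 1.46 g/s × 31.56 = 46.07 t/yr.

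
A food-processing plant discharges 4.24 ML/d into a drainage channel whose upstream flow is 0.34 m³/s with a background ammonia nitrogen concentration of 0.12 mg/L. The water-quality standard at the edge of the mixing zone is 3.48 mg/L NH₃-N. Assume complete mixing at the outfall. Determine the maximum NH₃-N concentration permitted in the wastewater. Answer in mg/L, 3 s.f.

26.8 mg/L

4.24 ML/d = 0.04907 m³/s.
Mass balance: 3.48·0.3891 = 0.04907·Cₑ + 0.34·0.12.
Cₑ = (1.354 − 0.0408) / 0.04907 = 26.76 mg/L.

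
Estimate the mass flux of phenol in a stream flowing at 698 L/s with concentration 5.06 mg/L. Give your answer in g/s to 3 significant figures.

3.53 g/s

698 L/s = 0.698 m³/s.
Mass flux = Q·C = 0.698 m³/s × 5.06 g/m³ = 3.532 g/s.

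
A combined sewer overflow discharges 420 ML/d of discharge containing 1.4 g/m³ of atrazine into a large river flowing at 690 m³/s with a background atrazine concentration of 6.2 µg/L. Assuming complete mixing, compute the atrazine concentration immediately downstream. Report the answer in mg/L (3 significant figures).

0.0160 mg/L

420 ML/d = 4.861 m³/s.
6.2 µg/L = 0.0062 mg/L.
By mass balance at complete mixing, C = (4.861·1.4 + 690·0.0062) / (4.861 + 690) = 11.08/694.9 = 0.01595 mg/L.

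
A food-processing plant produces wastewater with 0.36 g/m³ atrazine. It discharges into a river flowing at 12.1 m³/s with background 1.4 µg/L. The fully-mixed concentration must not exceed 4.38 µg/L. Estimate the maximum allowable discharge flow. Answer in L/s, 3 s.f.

1.4 µg/L = 0.0014 mg/L.
4.38 µg/L = 0.00438 mg/L.
Mass balance at complete mixing: C_std·(Q_w + Q_r) = Q_w·C_e + Q_r·C_b.
Rearranging, Q_w = Q_r·(C_std − C_b)/(C_e − C_std) = 12.1·(0.00438 − 0.0014) / (0.36 − 0.00438) = 0.1014 m³/s.
= 101.4 L/s.

101 L/s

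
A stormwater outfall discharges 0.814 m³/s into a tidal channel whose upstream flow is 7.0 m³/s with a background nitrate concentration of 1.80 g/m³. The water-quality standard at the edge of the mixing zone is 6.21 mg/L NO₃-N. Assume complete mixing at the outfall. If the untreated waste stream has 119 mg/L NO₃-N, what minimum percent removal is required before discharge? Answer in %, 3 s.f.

Mass balance: 6.21·7.814 = 0.814·Cₑ + 7·1.8.
Cₑ = (48.52 − 12.6) / 0.814 = 44.13 mg/L.
Required removal = 1 − 44.13/119 = 62.91 %.

62.9 %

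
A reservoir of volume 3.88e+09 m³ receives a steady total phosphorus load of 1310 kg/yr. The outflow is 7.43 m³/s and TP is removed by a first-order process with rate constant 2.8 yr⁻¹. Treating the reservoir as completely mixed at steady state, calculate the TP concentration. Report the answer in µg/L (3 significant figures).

Outflow Q = 7.43 m³/s × 3.156e+07 s/yr = 2.345e+08 m³/yr.
Steady-state CSTR mass balance: W = Q·C + k·V·C, so C = W/(Q + kV).
Q + kV = 2.345e+08 + 2.8·3.88e+09 = 1.11e+10 m³/yr.
C = 1310/1.11e+10 = 1.18e-07 kg/m³ = 0.000118 mg/L = 0.118 µg/L.

0.118 µg/L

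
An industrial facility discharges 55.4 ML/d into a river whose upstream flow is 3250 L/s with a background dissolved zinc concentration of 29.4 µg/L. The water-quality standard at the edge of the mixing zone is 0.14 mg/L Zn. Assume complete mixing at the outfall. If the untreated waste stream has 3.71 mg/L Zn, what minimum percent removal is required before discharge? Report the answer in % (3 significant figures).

55.4 ML/d = 0.6412 m³/s.
3250 L/s = 3.25 m³/s.
29.4 µg/L = 0.0294 mg/L.
Mass balance: 0.14·3.891 = 0.6412·Cₑ + 3.25·0.0294.
Cₑ = (0.5448 − 0.09555) / 0.6412 = 0.7006 mg/L.
Required removal = 1 − 0.7006/3.71 = 81.12 %.

81.1 %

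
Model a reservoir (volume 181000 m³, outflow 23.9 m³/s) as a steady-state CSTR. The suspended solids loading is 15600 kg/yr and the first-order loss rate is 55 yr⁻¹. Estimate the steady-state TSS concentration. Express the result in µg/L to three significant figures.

Outflow Q = 23.9 m³/s × 3.156e+07 s/yr = 7.542e+08 m³/yr.
Steady-state CSTR mass balance: W = Q·C + k·V·C, so C = W/(Q + kV).
Q + kV = 7.542e+08 + 55·181000 = 7.642e+08 m³/yr.
C = 15600/7.642e+08 = 2.041e-05 kg/m³ = 0.02041 mg/L = 20.41 µg/L.

20.4 µg/L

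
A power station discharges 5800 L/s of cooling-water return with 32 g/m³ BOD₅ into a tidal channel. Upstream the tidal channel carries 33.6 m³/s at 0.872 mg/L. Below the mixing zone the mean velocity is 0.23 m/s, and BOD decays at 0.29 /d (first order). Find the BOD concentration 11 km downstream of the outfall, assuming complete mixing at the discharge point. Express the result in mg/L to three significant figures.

4.65 mg/L

5800 L/s = 5.8 m³/s.
After complete mixing, C₀ = (5.8·32 + 33.6·0.872) / 39.4 = 5.454 mg/L.
Travel time t = 1.1e+04 m / 0.23 m/s = 4.783e+04 s = 0.5535 d.
C = 5.454·exp(−0.29·0.5535) = 5.454·0.8517 = 4.645 mg/L.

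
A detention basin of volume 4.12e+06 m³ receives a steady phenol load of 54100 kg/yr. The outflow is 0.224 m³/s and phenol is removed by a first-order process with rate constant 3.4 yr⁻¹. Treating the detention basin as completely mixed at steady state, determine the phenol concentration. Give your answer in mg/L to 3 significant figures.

2.57 mg/L

Outflow Q = 0.224 m³/s × 3.156e+07 s/yr = 7.069e+06 m³/yr.
Steady-state CSTR mass balance: W = Q·C + k·V·C, so C = W/(Q + kV).
Q + kV = 7.069e+06 + 3.4·4.12e+06 = 2.108e+07 m³/yr.
C = 54100/2.108e+07 = 0.002567 kg/m³ = 2.567 mg/L.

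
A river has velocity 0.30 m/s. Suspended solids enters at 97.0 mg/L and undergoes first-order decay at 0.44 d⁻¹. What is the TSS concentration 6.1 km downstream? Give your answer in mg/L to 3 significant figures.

87.5 mg/L

Travel time t = 6.1 km / 0.30 m/s = 6100/0.30 = 2.033e+04 s = 0.2353 d.
First-order decay: C = 97.0·exp(−0.44·0.2353) = 97.0·0.9016 = 87.46 mg/L.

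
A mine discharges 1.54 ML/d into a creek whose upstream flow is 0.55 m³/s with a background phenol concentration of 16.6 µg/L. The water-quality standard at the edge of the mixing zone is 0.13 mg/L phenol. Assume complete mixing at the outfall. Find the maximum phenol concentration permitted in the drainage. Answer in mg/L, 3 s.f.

1.54 ML/d = 0.01782 m³/s.
16.6 µg/L = 0.0166 mg/L.
Mass balance: 0.13·0.5678 = 0.01782·Cₑ + 0.55·0.0166.
Cₑ = (0.07382 − 0.00913) / 0.01782 = 3.629 mg/L.

3.63 mg/L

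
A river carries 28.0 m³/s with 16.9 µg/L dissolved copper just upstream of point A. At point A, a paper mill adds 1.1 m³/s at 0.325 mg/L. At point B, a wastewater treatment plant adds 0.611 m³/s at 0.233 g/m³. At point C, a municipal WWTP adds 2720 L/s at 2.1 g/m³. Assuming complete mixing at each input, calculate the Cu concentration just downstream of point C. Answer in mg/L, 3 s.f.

0.206 mg/L

16.9 µg/L = 0.0169 mg/L.
After input A: C = (28·0.0169 + 1.1·0.325) / 29.1 = 0.02855 mg/L.
After input B: C = (29.1·0.02855 + 0.611·0.233) / 29.71 = 0.03275 mg/L.
2720 L/s = 2.72 m³/s.
After input C: C = (29.71·0.03275 + 2.72·2.1) / 32.43 = 0.2061 mg/L.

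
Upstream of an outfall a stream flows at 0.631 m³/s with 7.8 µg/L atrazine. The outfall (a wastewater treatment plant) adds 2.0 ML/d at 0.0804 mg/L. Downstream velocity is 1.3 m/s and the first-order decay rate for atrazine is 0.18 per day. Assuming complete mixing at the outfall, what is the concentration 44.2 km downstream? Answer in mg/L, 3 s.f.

2.0 ML/d = 0.02315 m³/s.
7.8 µg/L = 0.0078 mg/L.
After complete mixing, C₀ = (0.02315·0.0804 + 0.631·0.0078) / 0.6541 = 0.01037 mg/L.
Travel time t = 4.42e+04 m / 1.3 m/s = 3.4e+04 s = 0.3935 d.
C = 0.01037·exp(−0.18·0.3935) = 0.01037·0.9316 = 0.00966 mg/L.

0.00966 mg/L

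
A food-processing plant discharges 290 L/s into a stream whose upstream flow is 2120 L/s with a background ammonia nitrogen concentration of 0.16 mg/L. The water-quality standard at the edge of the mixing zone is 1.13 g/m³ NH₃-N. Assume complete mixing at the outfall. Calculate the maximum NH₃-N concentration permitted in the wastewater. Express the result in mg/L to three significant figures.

290 L/s = 0.29 m³/s.
2120 L/s = 2.12 m³/s.
Mass balance: 1.13·2.41 = 0.29·Cₑ + 2.12·0.16.
Cₑ = (2.723 − 0.3392) / 0.29 = 8.221 mg/L.

8.22 mg/L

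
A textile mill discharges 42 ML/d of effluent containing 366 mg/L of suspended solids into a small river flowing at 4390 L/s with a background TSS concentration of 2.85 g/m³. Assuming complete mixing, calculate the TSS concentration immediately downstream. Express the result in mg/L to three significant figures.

39.1 mg/L

42 ML/d = 0.4861 m³/s.
4390 L/s = 4.39 m³/s.
Flow-weighted mixing gives C = (0.4861·366 + 4.39·2.85) / (0.4861 + 4.39) = 190.4/4.876 = 39.05 mg/L.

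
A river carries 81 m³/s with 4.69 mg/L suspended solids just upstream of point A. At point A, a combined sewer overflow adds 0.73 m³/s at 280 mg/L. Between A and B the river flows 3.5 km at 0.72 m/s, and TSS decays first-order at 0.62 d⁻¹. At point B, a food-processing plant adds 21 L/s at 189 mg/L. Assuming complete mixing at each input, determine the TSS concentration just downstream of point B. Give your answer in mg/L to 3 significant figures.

6.95 mg/L

After input A: C = (81·4.69 + 0.73·280) / 81.73 = 7.149 mg/L.
Over the 3.5 km reach to input B (t = 4861 s = 0.05626 d), decay gives C = 7.149·exp(−0.62·0.05626) = 6.904 mg/L.
21 L/s = 0.021 m³/s.
After input B: C = (81.73·6.904 + 0.021·189) / 81.75 = 6.951 mg/L.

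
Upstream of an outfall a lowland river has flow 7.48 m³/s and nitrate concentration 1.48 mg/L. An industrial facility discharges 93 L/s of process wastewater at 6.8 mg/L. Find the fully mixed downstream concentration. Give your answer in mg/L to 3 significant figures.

93 L/s = 0.093 m³/s.
By mass balance at complete mixing, C = (0.093·6.8 + 7.48·1.48) / (0.093 + 7.48) = 11.7/7.573 = 1.545 mg/L.

1.55 mg/L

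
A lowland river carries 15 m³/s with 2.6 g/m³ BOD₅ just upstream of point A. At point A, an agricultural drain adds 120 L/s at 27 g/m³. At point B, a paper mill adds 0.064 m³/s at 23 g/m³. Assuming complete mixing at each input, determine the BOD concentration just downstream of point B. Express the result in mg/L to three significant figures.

2.88 mg/L

120 L/s = 0.12 m³/s.
After input A: C = (15·2.6 + 0.12·27) / 15.12 = 2.794 mg/L.
After input B: C = (15.12·2.794 + 0.064·23) / 15.18 = 2.879 mg/L.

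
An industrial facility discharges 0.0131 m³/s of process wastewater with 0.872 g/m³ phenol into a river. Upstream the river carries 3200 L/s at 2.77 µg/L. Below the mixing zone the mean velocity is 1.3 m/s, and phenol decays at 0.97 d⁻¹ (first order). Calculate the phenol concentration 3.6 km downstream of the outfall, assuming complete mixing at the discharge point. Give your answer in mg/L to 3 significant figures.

3200 L/s = 3.2 m³/s.
2.77 µg/L = 0.00277 mg/L.
After complete mixing, C₀ = (0.0131·0.872 + 3.2·0.00277) / 3.213 = 0.006314 mg/L.
Travel time t = 3600 m / 1.3 m/s = 2769 s = 0.03205 d.
C = 0.006314·exp(−0.97·0.03205) = 0.006314·0.9694 = 0.006121 mg/L.

0.00612 mg/L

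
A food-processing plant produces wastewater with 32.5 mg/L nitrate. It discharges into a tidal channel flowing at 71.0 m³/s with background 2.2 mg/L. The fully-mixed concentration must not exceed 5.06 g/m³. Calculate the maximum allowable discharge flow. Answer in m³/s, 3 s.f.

7.40 m³/s

Mass balance at complete mixing: C_std·(Q_w + Q_r) = Q_w·C_e + Q_r·C_b.
Rearranging, Q_w = Q_r·(C_std − C_b)/(C_e − C_std) = 71.0·(5.06 − 2.2) / (32.5 − 5.06) = 7.4 m³/s.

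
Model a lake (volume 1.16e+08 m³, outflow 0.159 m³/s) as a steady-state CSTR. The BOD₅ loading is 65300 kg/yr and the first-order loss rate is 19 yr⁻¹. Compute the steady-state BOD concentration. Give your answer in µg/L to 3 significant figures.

29.6 µg/L

Outflow Q = 0.159 m³/s × 3.156e+07 s/yr = 5.018e+06 m³/yr.
Steady-state CSTR mass balance: W = Q·C + k·V·C, so C = W/(Q + kV).
Q + kV = 5.018e+06 + 19·1.16e+08 = 2.209e+09 m³/yr.
C = 65300/2.209e+09 = 2.956e-05 kg/m³ = 0.02956 mg/L = 29.56 µg/L.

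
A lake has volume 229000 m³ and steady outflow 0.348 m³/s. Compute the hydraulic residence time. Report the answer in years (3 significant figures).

Q = 0.348 m³/s × 3.156e+07 s/yr = 1.098e+07 m³/yr.
Hydraulic residence time τ = V/Q = 229000/1.098e+07 = 0.02085 yr.

0.0209 yr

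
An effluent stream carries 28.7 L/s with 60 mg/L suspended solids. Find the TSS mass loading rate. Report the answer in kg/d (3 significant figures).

28.7 L/s = 0.0287 m³/s.
Mass flux = Q·C = 0.0287 m³/s × 60 g/m³ = 1.722 g/s.
= 1.722 g/s × 86.4 = 148.8 kg/d.

149 kg/d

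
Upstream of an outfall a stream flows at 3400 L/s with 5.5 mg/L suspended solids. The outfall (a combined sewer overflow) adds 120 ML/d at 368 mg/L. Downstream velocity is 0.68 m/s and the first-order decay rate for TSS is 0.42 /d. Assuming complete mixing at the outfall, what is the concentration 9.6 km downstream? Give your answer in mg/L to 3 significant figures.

120 ML/d = 1.389 m³/s.
3400 L/s = 3.4 m³/s.
After complete mixing, C₀ = (1.389·368 + 3.4·5.5) / 4.789 = 110.6 mg/L.
Travel time t = 9600 m / 0.68 m/s = 1.412e+04 s = 0.1634 d.
C = 110.6·exp(−0.42·0.1634) = 110.6·0.9337 = 103.3 mg/L.

103 mg/L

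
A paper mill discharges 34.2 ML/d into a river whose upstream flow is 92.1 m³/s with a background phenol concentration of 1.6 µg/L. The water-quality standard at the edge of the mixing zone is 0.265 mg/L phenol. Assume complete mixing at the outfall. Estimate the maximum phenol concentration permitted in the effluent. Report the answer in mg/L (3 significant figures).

61.6 mg/L

34.2 ML/d = 0.3958 m³/s.
1.6 µg/L = 0.0016 mg/L.
Mass balance: 0.265·92.5 = 0.3958·Cₑ + 92.1·0.0016.
Cₑ = (24.51 − 0.1474) / 0.3958 = 61.55 mg/L.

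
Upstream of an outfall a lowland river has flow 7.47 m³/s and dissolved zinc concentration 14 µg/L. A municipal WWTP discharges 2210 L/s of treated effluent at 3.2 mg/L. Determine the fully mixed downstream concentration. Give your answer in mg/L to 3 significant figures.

2210 L/s = 2.21 m³/s.
14 µg/L = 0.014 mg/L.
Conservation of mass across the mixing zone: C = (2.21·3.2 + 7.47·0.014) / (2.21 + 7.47) = 7.177/9.68 = 0.7414 mg/L.

0.741 mg/L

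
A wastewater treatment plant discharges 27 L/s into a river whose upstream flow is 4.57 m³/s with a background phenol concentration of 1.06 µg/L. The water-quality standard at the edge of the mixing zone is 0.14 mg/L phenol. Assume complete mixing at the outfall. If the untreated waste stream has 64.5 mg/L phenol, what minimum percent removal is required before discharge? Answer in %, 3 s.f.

27 L/s = 0.027 m³/s.
1.06 µg/L = 0.00106 mg/L.
Mass balance: 0.14·4.597 = 0.027·Cₑ + 4.57·0.00106.
Cₑ = (0.6436 − 0.004844) / 0.027 = 23.66 mg/L.
Required removal = 1 − 23.66/64.5 = 63.32 %.

63.3 %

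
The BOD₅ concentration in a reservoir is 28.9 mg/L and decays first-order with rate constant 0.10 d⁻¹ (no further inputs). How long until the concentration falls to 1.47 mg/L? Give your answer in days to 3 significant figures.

t = ln(C₀/C)/k = ln(28.9/1.47)/0.10 = 2.979/0.10 = 29.79 d.

29.8 d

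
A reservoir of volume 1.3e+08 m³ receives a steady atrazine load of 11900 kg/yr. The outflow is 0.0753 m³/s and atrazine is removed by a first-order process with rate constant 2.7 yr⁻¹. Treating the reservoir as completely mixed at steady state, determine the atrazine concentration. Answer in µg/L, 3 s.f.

33.7 µg/L

Outflow Q = 0.0753 m³/s × 3.156e+07 s/yr = 2.376e+06 m³/yr.
Steady-state CSTR mass balance: W = Q·C + k·V·C, so C = W/(Q + kV).
Q + kV = 2.376e+06 + 2.7·1.3e+08 = 3.534e+08 m³/yr.
C = 11900/3.534e+08 = 3.368e-05 kg/m³ = 0.03368 mg/L = 33.68 µg/L.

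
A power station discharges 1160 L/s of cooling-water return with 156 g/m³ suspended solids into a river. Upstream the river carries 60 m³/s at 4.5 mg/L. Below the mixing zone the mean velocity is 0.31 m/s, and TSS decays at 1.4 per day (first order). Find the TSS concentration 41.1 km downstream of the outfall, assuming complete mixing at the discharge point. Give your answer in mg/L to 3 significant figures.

1160 L/s = 1.16 m³/s.
After complete mixing, C₀ = (1.16·156 + 60·4.5) / 61.16 = 7.373 mg/L.
Travel time t = 4.11e+04 m / 0.31 m/s = 1.326e+05 s = 1.534 d.
C = 7.373·exp(−1.4·1.534) = 7.373·0.1167 = 0.8604 mg/L.

0.860 mg/L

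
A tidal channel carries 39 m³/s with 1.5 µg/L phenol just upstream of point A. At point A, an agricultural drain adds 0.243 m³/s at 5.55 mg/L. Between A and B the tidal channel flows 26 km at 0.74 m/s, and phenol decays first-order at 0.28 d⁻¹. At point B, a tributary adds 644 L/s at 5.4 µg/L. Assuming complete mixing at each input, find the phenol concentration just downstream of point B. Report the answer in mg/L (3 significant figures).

0.0316 mg/L

1.5 µg/L = 0.0015 mg/L.
After input A: C = (39·0.0015 + 0.243·5.55) / 39.24 = 0.03586 mg/L.
Over the 26 km reach to input B (t = 3.514e+04 s = 0.4067 d), decay gives C = 0.03586·exp(−0.28·0.4067) = 0.032 mg/L.
644 L/s = 0.644 m³/s.
5.4 µg/L = 0.0054 mg/L.
After input B: C = (39.24·0.032 + 0.644·0.0054) / 39.89 = 0.03157 mg/L.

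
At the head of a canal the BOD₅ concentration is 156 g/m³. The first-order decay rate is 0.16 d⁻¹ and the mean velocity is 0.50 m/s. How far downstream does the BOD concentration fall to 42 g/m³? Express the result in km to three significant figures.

From C = C₀·e^(−kt), t = ln(C₀/C)/k = ln(156/42)/0.16 = 1.312/0.16 = 8.201 d.
Distance = v·t = 0.50 m/s × 7.086e+05 s = 3.543e+05 m = 354.3 km.

354 km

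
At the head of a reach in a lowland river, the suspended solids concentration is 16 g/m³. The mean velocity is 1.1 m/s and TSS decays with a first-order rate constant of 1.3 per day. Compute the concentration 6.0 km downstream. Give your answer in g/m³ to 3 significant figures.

14.7 g/m³

Travel time t = 6.0 km / 1.1 m/s = 6000/1.1 = 5455 s = 0.06313 d.
First-order decay: C = 16·exp(−1.3·0.06313) = 16·0.9212 = 14.74 g/m³.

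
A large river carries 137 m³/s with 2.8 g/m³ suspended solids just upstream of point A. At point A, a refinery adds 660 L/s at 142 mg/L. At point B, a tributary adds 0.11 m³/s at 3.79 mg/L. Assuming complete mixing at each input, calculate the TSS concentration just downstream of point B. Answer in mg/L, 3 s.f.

3.47 mg/L

660 L/s = 0.66 m³/s.
After input A: C = (137·2.8 + 0.66·142) / 137.7 = 3.467 mg/L.
After input B: C = (137.7·3.467 + 0.11·3.79) / 137.8 = 3.468 mg/L.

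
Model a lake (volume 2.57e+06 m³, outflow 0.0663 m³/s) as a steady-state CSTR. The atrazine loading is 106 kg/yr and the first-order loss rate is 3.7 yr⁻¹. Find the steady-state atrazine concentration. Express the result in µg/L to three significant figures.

Outflow Q = 0.0663 m³/s × 3.156e+07 s/yr = 2.092e+06 m³/yr.
Steady-state CSTR mass balance: W = Q·C + k·V·C, so C = W/(Q + kV).
Q + kV = 2.092e+06 + 3.7·2.57e+06 = 1.16e+07 m³/yr.
C = 106/1.16e+07 = 9.137e-06 kg/m³ = 0.009137 mg/L = 9.137 µg/L.

9.14 µg/L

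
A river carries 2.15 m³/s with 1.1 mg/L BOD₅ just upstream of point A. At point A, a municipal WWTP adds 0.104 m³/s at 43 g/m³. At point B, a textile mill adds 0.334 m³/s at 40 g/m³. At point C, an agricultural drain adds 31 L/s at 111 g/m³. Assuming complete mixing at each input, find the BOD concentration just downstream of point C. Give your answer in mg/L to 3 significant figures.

After input A: C = (2.15·1.1 + 0.104·43) / 2.254 = 3.033 mg/L.
After input B: C = (2.254·3.033 + 0.334·40) / 2.588 = 7.804 mg/L.
31 L/s = 0.031 m³/s.
After input C: C = (2.588·7.804 + 0.031·111) / 2.619 = 9.026 mg/L.

9.03 mg/L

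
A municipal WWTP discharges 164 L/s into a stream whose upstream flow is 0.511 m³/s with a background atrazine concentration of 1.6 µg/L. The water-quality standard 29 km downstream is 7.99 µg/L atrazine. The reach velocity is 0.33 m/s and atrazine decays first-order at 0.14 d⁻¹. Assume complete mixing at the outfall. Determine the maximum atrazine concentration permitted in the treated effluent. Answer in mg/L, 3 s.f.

0.0329 mg/L

164 L/s = 0.164 m³/s.
1.6 µg/L = 0.0016 mg/L.
7.99 µg/L = 0.00799 mg/L.
Travel time to the compliance point: t = 2.9e+04/0.33 = 8.788e+04 s = 1.017 d; decay factor exp(−0.14·1.017) = 0.8673.
So the concentration just after mixing may be at most 0.00799/0.8673 = 0.009213 mg/L.
Mass balance: 0.009213·0.675 = 0.164·Cₑ + 0.511·0.0016.
Cₑ = (0.006219 − 0.0008176) / 0.164 = 0.03293 mg/L.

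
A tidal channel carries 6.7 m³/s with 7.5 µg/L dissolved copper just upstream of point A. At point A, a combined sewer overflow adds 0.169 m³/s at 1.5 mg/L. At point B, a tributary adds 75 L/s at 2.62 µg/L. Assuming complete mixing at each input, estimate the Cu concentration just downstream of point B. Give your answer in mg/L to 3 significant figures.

7.5 µg/L = 0.0075 mg/L.
After input A: C = (6.7·0.0075 + 0.169·1.5) / 6.869 = 0.04422 mg/L.
75 L/s = 0.075 m³/s.
2.62 µg/L = 0.00262 mg/L.
After input B: C = (6.869·0.04422 + 0.075·0.00262) / 6.944 = 0.04377 mg/L.

0.0438 mg/L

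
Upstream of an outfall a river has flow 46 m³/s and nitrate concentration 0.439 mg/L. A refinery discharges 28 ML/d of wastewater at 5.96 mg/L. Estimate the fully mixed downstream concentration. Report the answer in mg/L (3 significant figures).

28 ML/d = 0.3241 m³/s.
Conservation of mass across the mixing zone: C = (0.3241·5.96 + 46·0.439) / (0.3241 + 46) = 22.13/46.32 = 0.4776 mg/L.

0.478 mg/L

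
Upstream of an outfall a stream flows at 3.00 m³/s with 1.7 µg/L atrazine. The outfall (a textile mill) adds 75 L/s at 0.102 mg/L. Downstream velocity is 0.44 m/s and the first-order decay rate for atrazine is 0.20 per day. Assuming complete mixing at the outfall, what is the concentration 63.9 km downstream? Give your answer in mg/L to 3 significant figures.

75 L/s = 0.075 m³/s.
1.7 µg/L = 0.0017 mg/L.
After complete mixing, C₀ = (0.075·0.102 + 3·0.0017) / 3.075 = 0.004146 mg/L.
Travel time t = 6.39e+04 m / 0.44 m/s = 1.452e+05 s = 1.681 d.
C = 0.004146·exp(−0.20·1.681) = 0.004146·0.7145 = 0.002963 mg/L.

0.00296 mg/L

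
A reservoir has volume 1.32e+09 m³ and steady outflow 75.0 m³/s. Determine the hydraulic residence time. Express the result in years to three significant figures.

Q = 75.0 m³/s × 3.156e+07 s/yr = 2.367e+09 m³/yr.
Hydraulic residence time τ = V/Q = 1.32e+09/2.367e+09 = 0.5577 yr.

0.558 yr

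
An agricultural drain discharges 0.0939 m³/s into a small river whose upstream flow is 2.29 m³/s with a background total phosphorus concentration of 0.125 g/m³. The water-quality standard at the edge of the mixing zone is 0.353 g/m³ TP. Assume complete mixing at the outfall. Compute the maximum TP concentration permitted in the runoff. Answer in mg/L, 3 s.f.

Mass balance: 0.353·2.384 = 0.0939·Cₑ + 2.29·0.125.
Cₑ = (0.8415 − 0.2863) / 0.0939 = 5.913 mg/L.

5.91 mg/L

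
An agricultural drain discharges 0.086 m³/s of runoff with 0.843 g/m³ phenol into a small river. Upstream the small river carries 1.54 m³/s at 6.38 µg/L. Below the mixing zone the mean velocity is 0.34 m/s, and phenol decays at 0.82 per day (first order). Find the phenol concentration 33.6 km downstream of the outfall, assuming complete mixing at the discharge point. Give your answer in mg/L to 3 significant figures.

6.38 µg/L = 0.00638 mg/L.
After complete mixing, C₀ = (0.086·0.843 + 1.54·0.00638) / 1.626 = 0.05063 mg/L.
Travel time t = 3.36e+04 m / 0.34 m/s = 9.882e+04 s = 1.144 d.
C = 0.05063·exp(−0.82·1.144) = 0.05063·0.3914 = 0.01982 mg/L.

0.0198 mg/L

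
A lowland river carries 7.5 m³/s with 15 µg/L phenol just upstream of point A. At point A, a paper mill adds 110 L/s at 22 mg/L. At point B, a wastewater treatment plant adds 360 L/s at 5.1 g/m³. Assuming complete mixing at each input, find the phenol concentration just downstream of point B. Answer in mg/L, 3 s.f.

0.548 mg/L

15 µg/L = 0.015 mg/L.
110 L/s = 0.11 m³/s.
After input A: C = (7.5·0.015 + 0.11·22) / 7.61 = 0.3328 mg/L.
360 L/s = 0.36 m³/s.
After input B: C = (7.61·0.3328 + 0.36·5.1) / 7.97 = 0.5481 mg/L.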